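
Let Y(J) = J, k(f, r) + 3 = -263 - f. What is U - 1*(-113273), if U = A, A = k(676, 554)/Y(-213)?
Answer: 8042697/71 ≈ 1.1328e+5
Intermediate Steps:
k(f, r) = -266 - f (k(f, r) = -3 + (-263 - f) = -266 - f)
A = 314/71 (A = (-266 - 1*676)/(-213) = (-266 - 676)*(-1/213) = -942*(-1/213) = 314/71 ≈ 4.4225)
U = 314/71 ≈ 4.4225
U - 1*(-113273) = 314/71 - 1*(-113273) = 314/71 + 113273 = 8042697/71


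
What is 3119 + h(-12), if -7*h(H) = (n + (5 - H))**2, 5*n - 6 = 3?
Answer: 536989/175 ≈ 3068.5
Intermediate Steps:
n = 9/5 (n = 6/5 + (1/5)*3 = 6/5 + 3/5 = 9/5 ≈ 1.8000)
h(H) = -(34/5 - H)**2/7 (h(H) = -(9/5 + (5 - H))**2/7 = -(34/5 - H)**2/7)
3119 + h(-12) = 3119 - (-34 + 5*(-12))**2/175 = 3119 - (-34 - 60)**2/175 = 3119 - 1/175*(-94)**2 = 3119 - 1/175*8836 = 3119 - 8836/175 = 536989/175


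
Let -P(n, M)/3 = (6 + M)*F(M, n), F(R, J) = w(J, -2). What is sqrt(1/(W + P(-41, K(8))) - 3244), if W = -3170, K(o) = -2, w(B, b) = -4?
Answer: I*sqrt(31618894818)/3122 ≈ 56.956*I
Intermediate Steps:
F(R, J) = -4
P(n, M) = 72 + 12*M (P(n, M) = -3*(6 + M)*(-4) = -3*(-24 - 4*M) = 72 + 12*M)
sqrt(1/(W + P(-41, K(8))) - 3244) = sqrt(1/(-3170 + (72 + 12*(-2))) - 3244) = sqrt(1/(-3170 + (72 - 24)) - 3244) = sqrt(1/(-3170 + 48) - 3244) = sqrt(1/(-3122) - 3244) = sqrt(-1/3122 - 3244) = sqrt(-10127769/3122) = I*sqrt(31618894818)/3122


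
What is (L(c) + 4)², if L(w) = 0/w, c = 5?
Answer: 16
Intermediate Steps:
L(w) = 0
(L(c) + 4)² = (0 + 4)² = 4² = 16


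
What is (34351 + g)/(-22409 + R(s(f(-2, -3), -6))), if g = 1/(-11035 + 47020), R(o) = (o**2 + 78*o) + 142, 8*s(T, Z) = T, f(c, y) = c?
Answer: -19777931776/12831639255 ≈ -1.5413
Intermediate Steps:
s(T, Z) = T/8
R(o) = 142 + o**2 + 78*o
g = 1/35985 ≈ 2.7789e-5
(34351 + g)/(-22409 + R(s(f(-2, -3), -6))) = (34351 + 1/35985)/(-22409 + (142 + ((1/8)*(-2))**2 + 78*((1/8)*(-2)))) = 1236120736/(35985*(-22409 + (142 + (-1/4)**2 + 78*(-1/4)))) = 1236120736/(35985*(-22409 + (142 + 1/16 - 39/2))) = 1236120736/(35985*(-22409 + 1961/16)) = 1236120736/(35985*(-356583/16)) = (1236120736/35985)*(-16/356583) = -19777931776/12831639255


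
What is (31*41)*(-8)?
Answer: -10168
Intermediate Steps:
(31*41)*(-8) = 1271*(-8) = -10168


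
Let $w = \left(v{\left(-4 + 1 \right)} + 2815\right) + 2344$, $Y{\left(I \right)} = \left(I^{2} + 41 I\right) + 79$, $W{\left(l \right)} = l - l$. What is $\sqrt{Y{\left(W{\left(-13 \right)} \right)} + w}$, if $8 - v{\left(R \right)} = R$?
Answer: $\sqrt{5249} \approx 72.45$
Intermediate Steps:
$v{\left(R \right)} = 8 - R$
$W{\left(l \right)} = 0$
$Y{\left(I \right)} = 79 + I^{2} + 41 I$
$w = 5170$ ($w = \left(\left(8 - \left(-4 + 1\right)\right) + 2815\right) + 2344 = \left(\left(8 - -3\right) + 2815\right) + 2344 = \left(\left(8 + 3\right) + 2815\right) + 2344 = \left(11 + 2815\right) + 2344 = 2826 + 2344 = 5170$)
$\sqrt{Y{\left(W{\left(-13 \right)} \right)} + w} = \sqrt{\left(79 + 0^{2} + 41 \cdot 0\right) + 5170} = \sqrt{\left(79 + 0 + 0\right) + 5170} = \sqrt{79 + 5170} = \sqrt{5249}$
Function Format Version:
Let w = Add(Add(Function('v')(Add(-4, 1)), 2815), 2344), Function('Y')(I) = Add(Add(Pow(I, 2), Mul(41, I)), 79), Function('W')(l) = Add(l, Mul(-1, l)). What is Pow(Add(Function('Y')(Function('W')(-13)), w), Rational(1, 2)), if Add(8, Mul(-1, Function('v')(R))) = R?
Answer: Pow(5249, Rational(1, 2)) ≈ 72.450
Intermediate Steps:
Function('v')(R) = Add(8, Mul(-1, R))
Function('W')(l) = 0
Function('Y')(I) = Add(79, Pow(I, 2), Mul(41, I))
w = 5170 (w = Add(Add(Add(8, Mul(-1, Add(-4, 1))), 2815), 2344) = Add(Add(Add(8, Mul(-1, -3)), 2815), 2344) = Add(Add(Add(8, 3), 2815), 2344) = Add(Add(11, 2815), 2344) = Add(2826, 2344) = 5170)
Pow(Add(Function('Y')(Function('W')(-13)), w), Rational(1, 2)) = Pow(Add(Add(79, Pow(0, 2), Mul(41, 0)), 5170), Rational(1, 2)) = Pow(Add(Add(79, 0, 0), 5170), Rational(1, 2)) = Pow(Add(79, 5170), Rational(1, 2)) = Pow(5249, Rational(1, 2))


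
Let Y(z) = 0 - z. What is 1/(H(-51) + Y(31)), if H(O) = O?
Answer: -1/82 ≈ -0.012195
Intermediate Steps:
Y(z) = -z
1/(H(-51) + Y(31)) = 1/(-51 - 1*31) = 1/(-51 - 31) = 1/(-82) = -1/82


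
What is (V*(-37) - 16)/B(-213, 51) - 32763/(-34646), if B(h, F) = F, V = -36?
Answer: 2780297/103938 ≈ 26.750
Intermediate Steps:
(V*(-37) - 16)/B(-213, 51) - 32763/(-34646) = (-36*(-37) - 16)/51 - 32763/(-34646) = (1332 - 16)*(1/51) - 32763*(-1/34646) = 1316*(1/51) + 32763/34646 = 1316/51 + 32763/34646 = 2780297/103938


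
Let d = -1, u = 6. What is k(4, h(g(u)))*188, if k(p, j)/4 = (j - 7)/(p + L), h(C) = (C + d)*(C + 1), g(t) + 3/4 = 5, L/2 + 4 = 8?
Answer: 7567/12 ≈ 630.58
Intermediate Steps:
L = 8 (L = -8 + 2*8 = -8 + 16 = 8)
g(t) = 17/4 (g(t) = -3/4 + 5 = 17/4)
h(C) = (1 + C)*(-1 + C) (h(C) = (C - 1)*(C + 1) = (-1 + C)*(1 + C) = (1 + C)*(-1 + C))
k(p, j) = 4*(-7 + j)/(8 + p) (k(p, j) = 4*((j - 7)/(p + 8)) = 4*((-7 + j)/(8 + p)) = 4*(-7 + j)/(8 + p))
k(4, h(g(u)))*188 = (4*(-7 + (-1 + (17/4)**2))/(8 + 4))*188 = (4*(-7 + (-1 + 289/16))/12)*188 = (4*(1/12)*(-7 + 273/16))*188 = (4*(1/12)*(161/16))*188 = (161/48)*188 = 7567/12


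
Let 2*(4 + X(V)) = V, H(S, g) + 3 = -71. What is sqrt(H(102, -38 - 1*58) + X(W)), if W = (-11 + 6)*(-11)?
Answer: I*sqrt(202)/2 ≈ 7.1063*I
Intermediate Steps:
H(S, g) = -74 (H(S, g) = -3 - 71 = -74)
W = 55 (W = -5*(-11) = 55)
X(V) = -4 + V/2
sqrt(H(102, -38 - 1*58) + X(W)) = sqrt(-74 + (-4 + (1/2)*55)) = sqrt(-74 + (-4 + 55/2)) = sqrt(-74 + 47/2) = sqrt(-101/2) = I*sqrt(202)/2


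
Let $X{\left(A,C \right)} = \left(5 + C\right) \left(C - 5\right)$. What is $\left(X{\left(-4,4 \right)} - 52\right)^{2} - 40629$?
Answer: $-36908$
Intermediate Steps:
$X{\left(A,C \right)} = \left(-5 + C\right) \left(5 + C\right)$ ($X{\left(A,C \right)} = \left(5 + C\right) \left(-5 + C\right) = \left(-5 + C\right) \left(5 + C\right)$)
$\left(X{\left(-4,4 \right)} - 52\right)^{2} - 40629 = \left(\left(-25 + 4^{2}\right) - 52\right)^{2} - 40629 = \left(\left(-25 + 16\right) - 52\right)^{2} - 40629 = \left(-9 - 52\right)^{2} - 40629 = \left(-61\right)^{2} - 40629 = 3721 - 40629 = -36908$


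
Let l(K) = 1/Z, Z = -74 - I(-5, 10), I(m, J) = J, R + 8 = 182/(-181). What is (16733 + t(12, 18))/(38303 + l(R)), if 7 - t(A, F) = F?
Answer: 1404648/3217451 ≈ 0.43657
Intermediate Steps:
R = -1630/181 (R = -8 + 182/(-181) = -8 + 182*(-1/181) = -8 - 182/181 = -1630/181 ≈ -9.0055)
t(A, F) = 7 - F
Z = -84 (Z = -74 - 1*10 = -74 - 10 = -84)
l(K) = -1/84 (l(K) = 1/(-84) = -1/84)
(16733 + t(12, 18))/(38303 + l(R)) = (16733 + (7 - 1*18))/(38303 - 1/84) = (16733 + (7 - 18))/(3217451/84) = (16733 - 11)*(84/3217451) = 16722*(84/3217451) = 1404648/3217451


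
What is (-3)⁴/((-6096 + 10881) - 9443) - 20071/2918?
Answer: -23431769/3398011 ≈ -6.8957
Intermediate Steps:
(-3)⁴/((-6096 + 10881) - 9443) - 20071/2918 = 81/(4785 - 9443) - 20071*1/2918 = 81/(-4658) - 20071/2918 = 81*(-1/4658) - 20071/2918 = -81/4658 - 20071/2918 = -23431769/3398011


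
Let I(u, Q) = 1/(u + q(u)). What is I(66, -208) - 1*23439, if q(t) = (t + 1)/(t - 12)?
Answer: -85106955/3631 ≈ -23439.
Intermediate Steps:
q(t) = (1 + t)/(-12 + t)
I(u, Q) = 1/(u + (1 + u)/(-12 + u))
I(66, -208) - 1*23439 = (-12 + 66)/(1 + 66 + 66*(-12 + 66)) - 1*23439 = 54/(1 + 66 + 66*54) - 23439 = 54/(1 + 66 + 3564) - 23439 = 54/3631 - 23439 = -85106955/3631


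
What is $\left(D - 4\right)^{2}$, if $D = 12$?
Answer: $64$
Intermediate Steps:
$\left(D - 4\right)^{2} = \left(12 - 4\right)^{2} = 8^{2} = 64$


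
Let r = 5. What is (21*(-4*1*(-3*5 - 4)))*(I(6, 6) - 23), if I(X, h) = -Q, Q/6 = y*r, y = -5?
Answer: 202692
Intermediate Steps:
Q = -150 (Q = 6*(-5*5) = 6*(-25) = -150)
I(X, h) = 150 (I(X, h) = -1*(-150) = 150)
(21*(-4*1*(-3*5 - 4)))*(I(6, 6) - 23) = (21*(-4*1*(-3*5 - 4)))*(150 - 23) = (21*(-4*(-15 - 4)))*127 = (21*(-4*(-19)))*127 = (21*(-1*(-76)))*127 = (21*76)*127 = 1596*127 = 202692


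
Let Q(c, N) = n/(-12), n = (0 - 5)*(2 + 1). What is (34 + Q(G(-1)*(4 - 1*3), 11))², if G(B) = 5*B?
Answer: 19881/16 ≈ 1242.6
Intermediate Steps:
n = -15 (n = -5*3 = -15)
Q(c, N) = 5/4 (Q(c, N) = -15/(-12) = -15*(-1/12) = 5/4)
(34 + Q(G(-1)*(4 - 1*3), 11))² = (34 + 5/4)² = (141/4)² = 19881/16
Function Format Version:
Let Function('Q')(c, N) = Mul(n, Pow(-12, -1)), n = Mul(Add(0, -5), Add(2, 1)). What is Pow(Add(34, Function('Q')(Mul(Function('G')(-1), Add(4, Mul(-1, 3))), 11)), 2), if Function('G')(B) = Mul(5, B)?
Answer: Rational(19881, 16) ≈ 1242.6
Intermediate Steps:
n = -15 (n = Mul(-5, 3) = -15)
Function('Q')(c, N) = Rational(5, 4) (Function('Q')(c, N) = Mul(-15, Pow(-12, -1)) = Mul(-15, Rational(-1, 12)) = Rational(5, 4))
Pow(Add(34, Function('Q')(Mul(Function('G')(-1), Add(4, Mul(-1, 3))), 11)), 2) = Pow(Add(34, Rational(5, 4)), 2) = Pow(Rational(141, 4), 2) = Rational(19881, 16)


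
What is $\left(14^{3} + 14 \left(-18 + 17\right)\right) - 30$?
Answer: $2700$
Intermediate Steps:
$\left(14^{3} + 14 \left(-18 + 17\right)\right) - 30 = \left(2744 + 14 \left(-1\right)\right) - 30 = \left(2744 - 14\right) - 30 = 2730 - 30 = 2700$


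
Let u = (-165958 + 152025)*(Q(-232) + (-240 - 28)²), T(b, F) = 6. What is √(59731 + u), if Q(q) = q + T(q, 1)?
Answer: I*√997515203 ≈ 31583.0*I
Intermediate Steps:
Q(q) = 6 + q (Q(q) = q + 6 = 6 + q)
u = -997574934 (u = (-165958 + 152025)*((6 - 232) + (-240 - 28)²) = -13933*(-226 + (-268)²) = -13933*(-226 + 71824) = -13933*71598 = -997574934)
√(59731 + u) = √(59731 - 997574934) = √(-997515203) = I*√997515203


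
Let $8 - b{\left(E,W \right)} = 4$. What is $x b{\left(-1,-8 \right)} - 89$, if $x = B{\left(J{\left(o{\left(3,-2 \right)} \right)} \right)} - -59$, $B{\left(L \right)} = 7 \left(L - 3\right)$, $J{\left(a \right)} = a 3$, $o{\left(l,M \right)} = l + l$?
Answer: $567$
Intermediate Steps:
$b{\left(E,W \right)} = 4$ ($b{\left(E,W \right)} = 8 - 4 = 4$)
$o{\left(l,M \right)} = 2 l$
$J{\left(a \right)} = 3 a$
$B{\left(L \right)} = -21 + 7 L$ ($B{\left(L \right)} = 7 \left(-3 + L\right) = -21 + 7 L$)
$x = 164$ ($x = \left(-21 + 7 \cdot 3 \cdot 2 \cdot 3\right) - -59 = \left(-21 + 7 \cdot 3 \cdot 6\right) + 59 = \left(-21 + 7 \cdot 18\right) + 59 = \left(-21 + 126\right) + 59 = 105 + 59 = 164$)
$x b{\left(-1,-8 \right)} - 89 = 164 \cdot 4 - 89 = 656 - 89 = 567$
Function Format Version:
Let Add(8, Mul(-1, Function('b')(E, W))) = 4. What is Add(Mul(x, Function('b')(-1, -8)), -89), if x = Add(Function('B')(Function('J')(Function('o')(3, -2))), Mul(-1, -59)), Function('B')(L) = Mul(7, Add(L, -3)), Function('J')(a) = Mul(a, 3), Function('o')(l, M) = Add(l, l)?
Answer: 567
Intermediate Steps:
Function('b')(E, W) = 4 (Function('b')(E, W) = Add(8, Mul(-1, 4)) = Add(8, -4) = 4)
Function('o')(l, M) = Mul(2, l)
Function('J')(a) = Mul(3, a)
Function('B')(L) = Add(-21, Mul(7, L)) (Function('B')(L) = Mul(7, Add(-3, L)) = Add(-21, Mul(7, L)))
x = 164 (x = Add(Add(-21, Mul(7, Mul(3, Mul(2, 3)))), Mul(-1, -59)) = Add(Add(-21, Mul(7, Mul(3, 6))), 59) = Add(Add(-21, Mul(7, 18)), 59) = Add(Add(-21, 126), 59) = Add(105, 59) = 164)
Add(Mul(x, Function('b')(-1, -8)), -89) = Add(Mul(164, 4), -89) = Add(656, -89) = 567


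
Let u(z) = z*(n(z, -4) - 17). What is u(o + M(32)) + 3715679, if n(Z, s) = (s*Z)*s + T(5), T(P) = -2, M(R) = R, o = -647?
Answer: 9778964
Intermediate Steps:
n(Z, s) = -2 + Z*s**2 (n(Z, s) = (s*Z)*s - 2 = (Z*s)*s - 2 = Z*s**2 - 2 = -2 + Z*s**2)
u(z) = z*(-19 + 16*z) (u(z) = z*((-2 + z*(-4)**2) - 17) = z*((-2 + z*16) - 17) = z*((-2 + 16*z) - 17) = z*(-19 + 16*z))
u(o + M(32)) + 3715679 = (-647 + 32)*(-19 + 16*(-647 + 32)) + 3715679 = -615*(-19 + 16*(-615)) + 3715679 = -615*(-19 - 9840) + 3715679 = -615*(-9859) + 3715679 = 6063285 + 3715679 = 9778964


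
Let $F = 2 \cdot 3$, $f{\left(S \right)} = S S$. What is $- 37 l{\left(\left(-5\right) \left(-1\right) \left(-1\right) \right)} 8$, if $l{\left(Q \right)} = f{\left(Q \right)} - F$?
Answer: $-5624$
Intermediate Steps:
$f{\left(S \right)} = S^{2}$
$F = 6$
$l{\left(Q \right)} = -6 + Q^{2}$ ($l{\left(Q \right)} = Q^{2} - 6 = -6 + Q^{2}$)
$- 37 l{\left(\left(-5\right) \left(-1\right) \left(-1\right) \right)} 8 = - 37 \left(-6 + \left(\left(-5\right) \left(-1\right) \left(-1\right)\right)^{2}\right) 8 = - 37 \left(-6 + \left(5 \left(-1\right)\right)^{2}\right) 8 = - 37 \left(-6 + \left(-5\right)^{2}\right) 8 = - 37 \left(-6 + 25\right) 8 = \left(-37\right) 19 \cdot 8 = \left(-703\right) 8 = -5624$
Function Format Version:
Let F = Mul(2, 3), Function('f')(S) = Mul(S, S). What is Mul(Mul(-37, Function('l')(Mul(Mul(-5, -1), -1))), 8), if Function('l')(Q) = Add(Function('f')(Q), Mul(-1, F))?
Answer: -5624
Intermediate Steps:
Function('f')(S) = Pow(S, 2)
F = 6
Function('l')(Q) = Add(-6, Pow(Q, 2)) (Function('l')(Q) = Add(Pow(Q, 2), Mul(-1, 6)) = Add(Pow(Q, 2), -6) = Add(-6, Pow(Q, 2)))
Mul(Mul(-37, Function('l')(Mul(Mul(-5, -1), -1))), 8) = Mul(Mul(-37, Add(-6, Pow(Mul(Mul(-5, -1), -1), 2))), 8) = Mul(Mul(-37, Add(-6, Pow(Mul(5, -1), 2))), 8) = Mul(Mul(-37, Add(-6, Pow(-5, 2))), 8) = Mul(Mul(-37, Add(-6, 25)), 8) = Mul(Mul(-37, 19), 8) = Mul(-703, 8) = -5624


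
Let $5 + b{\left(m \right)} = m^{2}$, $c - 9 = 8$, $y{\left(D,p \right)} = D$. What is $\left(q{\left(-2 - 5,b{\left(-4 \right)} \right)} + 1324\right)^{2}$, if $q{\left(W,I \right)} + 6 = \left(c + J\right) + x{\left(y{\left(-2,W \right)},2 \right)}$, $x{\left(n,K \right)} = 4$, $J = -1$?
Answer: $1790244$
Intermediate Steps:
$c = 17$ ($c = 9 + 8 = 17$)
$b{\left(m \right)} = -5 + m^{2}$
$q{\left(W,I \right)} = 14$ ($q{\left(W,I \right)} = -6 + \left(\left(17 - 1\right) + 4\right) = -6 + \left(16 + 4\right) = -6 + 20 = 14$)
$\left(q{\left(-2 - 5,b{\left(-4 \right)} \right)} + 1324\right)^{2} = \left(14 + 1324\right)^{2} = 1338^{2} = 1790244$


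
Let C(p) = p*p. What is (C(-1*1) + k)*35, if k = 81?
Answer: 2870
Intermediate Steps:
C(p) = p**2
(C(-1*1) + k)*35 = ((-1*1)**2 + 81)*35 = ((-1)**2 + 81)*35 = (1 + 81)*35 = 82*35 = 2870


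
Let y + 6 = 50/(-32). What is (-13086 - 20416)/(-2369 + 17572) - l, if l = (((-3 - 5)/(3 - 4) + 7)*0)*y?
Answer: -33502/15203 ≈ -2.2036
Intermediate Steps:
y = -121/16 (y = -6 + 50/(-32) = -6 + 50*(-1/32) = -6 - 25/16 = -121/16 ≈ -7.5625)
l = 0 (l = (((-3 - 5)/(3 - 4) + 7)*0)*(-121/16) = ((-8/(-1) + 7)*0)*(-121/16) = ((-8*(-1) + 7)*0)*(-121/16) = ((8 + 7)*0)*(-121/16) = (15*0)*(-121/16) = 0*(-121/16) = 0)
(-13086 - 20416)/(-2369 + 17572) - l = (-13086 - 20416)/(-2369 + 17572) - 1*0 = -33502/15203 + 0 = -33502/15203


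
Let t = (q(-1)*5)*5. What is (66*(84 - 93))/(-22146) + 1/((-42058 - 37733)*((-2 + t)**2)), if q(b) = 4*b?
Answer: 82184407145/3064067276724 ≈ 0.026822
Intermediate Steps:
t = -100 (t = ((4*(-1))*5)*5 = -4*5*5 = -20*5 = -100)
(66*(84 - 93))/(-22146) + 1/((-42058 - 37733)*((-2 + t)**2)) = (66*(84 - 93))/(-22146) + 1/((-42058 - 37733)*((-2 - 100)**2)) = (66*(-9))*(-1/22146) + 1/((-79791)*((-102)**2)) = -594*(-1/22146) - 1/79791/10404 = 99/3691 - 1/79791*1/10404 = 99/3691 - 1/830145564 = 82184407145/3064067276724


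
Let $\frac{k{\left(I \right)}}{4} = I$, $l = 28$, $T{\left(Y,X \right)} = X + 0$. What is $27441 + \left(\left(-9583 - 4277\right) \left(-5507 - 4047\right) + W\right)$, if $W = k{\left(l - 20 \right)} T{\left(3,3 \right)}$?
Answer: $132445977$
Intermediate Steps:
$T{\left(Y,X \right)} = X$
$k{\left(I \right)} = 4 I$
$W = 96$ ($W = 4 \left(28 - 20\right) 3 = 4 \cdot 8 \cdot 3 = 32 \cdot 3 = 96$)
$27441 + \left(\left(-9583 - 4277\right) \left(-5507 - 4047\right) + W\right) = 27441 + \left(\left(-9583 - 4277\right) \left(-5507 - 4047\right) + 96\right) = 27441 + \left(\left(-13860\right) \left(-9554\right) + 96\right) = 27441 + \left(132418440 + 96\right) = 27441 + 132418536 = 132445977$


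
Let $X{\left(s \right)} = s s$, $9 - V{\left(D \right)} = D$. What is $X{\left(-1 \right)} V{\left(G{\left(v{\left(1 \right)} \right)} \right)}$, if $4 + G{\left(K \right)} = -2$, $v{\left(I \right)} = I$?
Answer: $15$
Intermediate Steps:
$G{\left(K \right)} = -6$ ($G{\left(K \right)} = -4 - 2 = -6$)
$V{\left(D \right)} = 9 - D$
$X{\left(s \right)} = s^{2}$
$X{\left(-1 \right)} V{\left(G{\left(v{\left(1 \right)} \right)} \right)} = \left(-1\right)^{2} \left(9 - -6\right) = 1 \left(9 + 6\right) = 1 \cdot 15 = 15$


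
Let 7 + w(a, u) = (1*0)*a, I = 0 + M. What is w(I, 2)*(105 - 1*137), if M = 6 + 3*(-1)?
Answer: 224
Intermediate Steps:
M = 3 (M = 6 - 3 = 3)
I = 3 (I = 0 + 3 = 3)
w(a, u) = -7 (w(a, u) = -7 + (1*0)*a = -7 + 0*a = -7 + 0 = -7)
w(I, 2)*(105 - 1*137) = -7*(105 - 1*137) = -7*(105 - 137) = -7*(-32) = 224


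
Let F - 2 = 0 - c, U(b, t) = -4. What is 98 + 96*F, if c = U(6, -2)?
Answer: 674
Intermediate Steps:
c = -4
F = 6 (F = 2 + (0 - 1*(-4)) = 2 + (0 + 4) = 2 + 4 = 6)
98 + 96*F = 98 + 96*6 = 98 + 576 = 674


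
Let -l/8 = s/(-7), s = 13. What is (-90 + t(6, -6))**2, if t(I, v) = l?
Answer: 276676/49 ≈ 5646.4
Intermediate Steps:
l = 104/7 (l = -104/(-7) = -104*(-1)/7 = -8*(-13/7) = 104/7 ≈ 14.857)
t(I, v) = 104/7
(-90 + t(6, -6))**2 = (-90 + 104/7)**2 = (-526/7)**2 = 276676/49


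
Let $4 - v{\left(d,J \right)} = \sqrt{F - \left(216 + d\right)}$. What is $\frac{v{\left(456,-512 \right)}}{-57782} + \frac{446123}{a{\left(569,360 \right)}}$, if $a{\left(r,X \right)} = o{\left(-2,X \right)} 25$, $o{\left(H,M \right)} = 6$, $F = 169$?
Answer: $\frac{12888939293}{4333650} + \frac{i \sqrt{503}}{57782} \approx 2974.2 + 0.00038814 i$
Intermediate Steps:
$a{\left(r,X \right)} = 150$ ($a{\left(r,X \right)} = 6 \cdot 25 = 150$)
$v{\left(d,J \right)} = 4 - \sqrt{-47 - d}$ ($v{\left(d,J \right)} = 4 - \sqrt{169 - \left(216 + d\right)} = 4 - \sqrt{-47 - d}$)
$\frac{v{\left(456,-512 \right)}}{-57782} + \frac{446123}{a{\left(569,360 \right)}} = \frac{4 - \sqrt{-47 - 456}}{-57782} + \frac{446123}{150} = \left(4 - \sqrt{-47 - 456}\right) \left(- \frac{1}{57782}\right) + 446123 \cdot \frac{1}{150} = \left(4 - \sqrt{-503}\right) \left(- \frac{1}{57782}\right) + \frac{446123}{150} = \left(4 - i \sqrt{503}\right) \left(- \frac{1}{57782}\right) + \frac{446123}{150} = \left(- \frac{2}{28891} + \frac{i \sqrt{503}}{57782}\right) + \frac{446123}{150} = \frac{12888939293}{4333650} + \frac{i \sqrt{503}}{57782}$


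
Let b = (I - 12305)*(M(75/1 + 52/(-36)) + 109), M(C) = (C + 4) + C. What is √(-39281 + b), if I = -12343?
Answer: I*√58054497/3 ≈ 2539.8*I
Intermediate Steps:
M(C) = 4 + 2*C (M(C) = (4 + C) + C = 4 + 2*C)
b = -19233656/3 (b = (-12343 - 12305)*((4 + 2*(75/1 + 52/(-36))) + 109) = -24648*((4 + 2*(75*1 + 52*(-1/36))) + 109) = -24648*((4 + 2*(75 - 13/9)) + 109) = -24648*((4 + 2*(662/9)) + 109) = -24648*((4 + 1324/9) + 109) = -24648*(1360/9 + 109) = -24648*2341/9 = -19233656/3 ≈ -6.4112e+6)
√(-39281 + b) = √(-39281 - 19233656/3) = √(-19351499/3) = I*√58054497/3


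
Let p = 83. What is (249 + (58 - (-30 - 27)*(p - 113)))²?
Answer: 1968409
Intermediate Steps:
(249 + (58 - (-30 - 27)*(p - 113)))² = (249 + (58 - (-30 - 27)*(83 - 113)))² = (249 + (58 - (-57)*(-30)))² = (249 + (58 - 1*1710))² = (249 + (58 - 1710))² = (249 - 1652)² = (-1403)² = 1968409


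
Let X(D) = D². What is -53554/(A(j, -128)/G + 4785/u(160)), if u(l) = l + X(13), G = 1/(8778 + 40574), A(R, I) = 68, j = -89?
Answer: -17619266/1104107729 ≈ -0.015958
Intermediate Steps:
G = 1/49352 ≈ 2.0263e-5
u(l) = 169 + l (u(l) = l + 13² = l + 169 = 169 + l)
-53554/(A(j, -128)/G + 4785/u(160)) = -53554/(68/(1/49352) + 4785/(169 + 160)) = -53554/(68*49352 + 4785/329) = -53554/(3355936 + 4785*(1/329)) = -53554/(3355936 + 4785/329) = -53554/1104107729/329 = -53554*329/1104107729 = -17619266/1104107729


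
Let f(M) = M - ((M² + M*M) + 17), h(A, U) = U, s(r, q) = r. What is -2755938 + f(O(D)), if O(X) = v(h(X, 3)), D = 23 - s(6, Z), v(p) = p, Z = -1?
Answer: -2755970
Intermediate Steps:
D = 17 (D = 23 - 1*6 = 23 - 6 = 17)
O(X) = 3
f(M) = -17 + M - 2*M² (f(M) = M - ((M² + M²) + 17) = M - (2*M² + 17) = M - (17 + 2*M²) = M + (-17 - 2*M²) = -17 + M - 2*M²)
-2755938 + f(O(D)) = -2755938 + (-17 + 3 - 2*3²) = -2755938 + (-17 + 3 - 2*9) = -2755938 + (-17 + 3 - 18) = -2755938 - 32 = -2755970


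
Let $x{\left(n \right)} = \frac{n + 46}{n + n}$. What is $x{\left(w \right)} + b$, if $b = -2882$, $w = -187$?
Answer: $- \frac{1077727}{374} \approx -2881.6$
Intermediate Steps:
$x{\left(n \right)} = \frac{46 + n}{2 n}$
$x{\left(w \right)} + b = \frac{46 - 187}{2 \left(-187\right)} - 2882 = \frac{1}{2} \left(- \frac{1}{187}\right) \left(-141\right) - 2882 = \frac{141}{374} - 2882 = - \frac{1077727}{374}$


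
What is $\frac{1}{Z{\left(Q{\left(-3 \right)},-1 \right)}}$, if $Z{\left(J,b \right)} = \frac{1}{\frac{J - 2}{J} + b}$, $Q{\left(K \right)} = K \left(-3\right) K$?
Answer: $\frac{2}{27} \approx 0.074074$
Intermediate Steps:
$Q{\left(K \right)} = - 3 K^{2}$ ($Q{\left(K \right)} = - 3 K K = - 3 K^{2}$)
$Z{\left(J,b \right)} = \frac{1}{b + \frac{-2 + J}{J}}$ ($Z{\left(J,b \right)} = \frac{1}{\frac{-2 + J}{J} + b} = \frac{1}{b + \frac{-2 + J}{J}}$)
$\frac{1}{Z{\left(Q{\left(-3 \right)},-1 \right)}} = \frac{1}{- 3 \left(-3\right)^{2} \frac{1}{-2 - 3 \left(-3\right)^{2} + - 3 \left(-3\right)^{2} \left(-1\right)}} = \frac{1}{\left(-3\right) 9 \frac{1}{-2 - 27 + \left(-3\right) 9 \left(-1\right)}} = \frac{1}{\left(-27\right) \frac{1}{-2 - 27 - -27}} = \frac{1}{\left(-27\right) \frac{1}{-2 - 27 + 27}} = \frac{1}{\left(-27\right) \frac{1}{-2}} = \frac{1}{\left(-27\right) \left(- \frac{1}{2}\right)} = \frac{1}{\frac{27}{2}} = \frac{2}{27}$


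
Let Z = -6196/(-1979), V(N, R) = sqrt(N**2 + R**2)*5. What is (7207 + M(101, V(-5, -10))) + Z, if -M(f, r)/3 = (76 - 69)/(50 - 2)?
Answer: 228287731/31664 ≈ 7209.7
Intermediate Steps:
V(N, R) = 5*sqrt(N**2 + R**2)
Z = 6196/1979 (Z = -6196*(-1/1979) = 6196/1979 ≈ 3.1309)
M(f, r) = -7/16 (M(f, r) = -3*(76 - 69)/(50 - 2) = -21/48 = -3*7/48 = -7/16)
(7207 + M(101, V(-5, -10))) + Z = (7207 - 7/16) + 6196/1979 = 115305/16 + 6196/1979 = 228287731/31664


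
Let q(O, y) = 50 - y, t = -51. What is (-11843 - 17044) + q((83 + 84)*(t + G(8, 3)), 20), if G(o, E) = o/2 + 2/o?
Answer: -28857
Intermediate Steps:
G(o, E) = o/2 + 2/o (G(o, E) = o*(1/2) + 2/o = o/2 + 2/o)
(-11843 - 17044) + q((83 + 84)*(t + G(8, 3)), 20) = (-11843 - 17044) + (50 - 1*20) = -28887 + (50 - 20) = -28887 + 30 = -28857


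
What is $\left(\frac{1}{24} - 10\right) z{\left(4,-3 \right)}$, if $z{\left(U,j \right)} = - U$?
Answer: $\frac{239}{6} \approx 39.833$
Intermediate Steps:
$\left(\frac{1}{24} - 10\right) z{\left(4,-3 \right)} = \left(\frac{1}{24} - 10\right) \left(\left(-1\right) 4\right) = \left(\frac{1}{24} - 10\right) \left(-4\right) = \left(- \frac{239}{24}\right) \left(-4\right) = \frac{239}{6}$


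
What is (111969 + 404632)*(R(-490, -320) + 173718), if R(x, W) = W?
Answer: 89577580198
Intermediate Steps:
(111969 + 404632)*(R(-490, -320) + 173718) = (111969 + 404632)*(-320 + 173718) = 516601*173398 = 89577580198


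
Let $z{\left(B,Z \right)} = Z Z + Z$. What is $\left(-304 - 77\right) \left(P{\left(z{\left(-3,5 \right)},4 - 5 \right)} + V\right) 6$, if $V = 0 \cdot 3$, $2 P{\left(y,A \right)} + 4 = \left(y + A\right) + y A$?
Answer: $5715$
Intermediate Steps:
$z{\left(B,Z \right)} = Z + Z^{2}$ ($z{\left(B,Z \right)} = Z^{2} + Z = Z + Z^{2}$)
$P{\left(y,A \right)} = -2 + \frac{A}{2} + \frac{y}{2} + \frac{A y}{2}$ ($P{\left(y,A \right)} = -2 + \frac{\left(y + A\right) + y A}{2} = -2 + \frac{\left(A + y\right) + A y}{2} = -2 + \frac{A + y + A y}{2} = -2 + \left(\frac{A}{2} + \frac{y}{2} + \frac{A y}{2}\right) = -2 + \frac{A}{2} + \frac{y}{2} + \frac{A y}{2}$)
$V = 0$
$\left(-304 - 77\right) \left(P{\left(z{\left(-3,5 \right)},4 - 5 \right)} + V\right) 6 = \left(-304 - 77\right) \left(\left(-2 + \frac{4 - 5}{2} + \frac{5 \left(1 + 5\right)}{2} + \frac{\left(4 - 5\right) 5 \left(1 + 5\right)}{2}\right) + 0\right) 6 = \left(-304 - 77\right) \left(\left(-2 + \frac{4 - 5}{2} + \frac{5 \cdot 6}{2} + \frac{\left(4 - 5\right) 5 \cdot 6}{2}\right) + 0\right) 6 = - 381 \left(\left(-2 + \frac{1}{2} \left(-1\right) + \frac{1}{2} \cdot 30 + \frac{1}{2} \left(-1\right) 30\right) + 0\right) 6 = - 381 \left(\left(-2 - \frac{1}{2} + 15 - 15\right) + 0\right) 6 = - 381 \left(- \frac{5}{2} + 0\right) 6 = - 381 \left(\left(- \frac{5}{2}\right) 6\right) = \left(-381\right) \left(-15\right) = 5715$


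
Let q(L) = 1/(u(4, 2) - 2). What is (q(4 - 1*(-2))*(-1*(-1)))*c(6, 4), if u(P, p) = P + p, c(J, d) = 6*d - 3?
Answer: 21/4 ≈ 5.2500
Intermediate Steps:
c(J, d) = -3 + 6*d
q(L) = ¼ (q(L) = 1/((4 + 2) - 2) = 1/(6 - 2) = 1/4 = ¼)
(q(4 - 1*(-2))*(-1*(-1)))*c(6, 4) = ((-1*(-1))/4)*(-3 + 6*4) = ((¼)*1)*(-3 + 24) = (¼)*21 = 21/4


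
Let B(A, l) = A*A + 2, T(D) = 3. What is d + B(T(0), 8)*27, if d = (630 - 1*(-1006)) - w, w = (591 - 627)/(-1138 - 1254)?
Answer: 1155925/598 ≈ 1933.0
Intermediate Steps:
B(A, l) = 2 + A**2 (B(A, l) = A**2 + 2 = 2 + A**2)
w = 9/598 (w = -36/(-2392) = -36*(-1/2392) = 9/598 ≈ 0.015050)
d = 978319/598 (d = (630 - 1*(-1006)) - 1*9/598 = (630 + 1006) - 9/598 = 1636 - 9/598 = 978319/598 ≈ 1636.0)
d + B(T(0), 8)*27 = 978319/598 + (2 + 3**2)*27 = 978319/598 + (2 + 9)*27 = 978319/598 + 11*27 = 978319/598 + 297 = 1155925/598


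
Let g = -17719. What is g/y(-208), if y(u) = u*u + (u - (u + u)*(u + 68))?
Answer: 1363/1168 ≈ 1.1670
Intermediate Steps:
y(u) = u + u**2 - 2*u*(68 + u) (y(u) = u**2 + (u - 2*u*(68 + u)) = u + u**2 - 2*u*(68 + u))
g/y(-208) = -17719*1/(208*(135 - 208)) = -17719/((-1*(-208)*(-73))) = -17719/(-15184) = -17719*(-1/15184) = 1363/1168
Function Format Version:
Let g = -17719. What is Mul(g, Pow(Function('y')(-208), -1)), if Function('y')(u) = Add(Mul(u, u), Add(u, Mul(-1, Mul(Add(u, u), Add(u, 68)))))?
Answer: Rational(1363, 1168) ≈ 1.1670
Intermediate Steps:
Function('y')(u) = Add(u, Pow(u, 2), Mul(-2, u, Add(68, u))) (Function('y')(u) = Add(Pow(u, 2), Add(u, Mul(-1, Mul(Mul(2, u), Add(68, u))))) = Add(Pow(u, 2), Add(u, Mul(-1, Mul(2, u, Add(68, u))))) = Add(Pow(u, 2), Add(u, Mul(-2, u, Add(68, u)))) = Add(u, Pow(u, 2), Mul(-2, u, Add(68, u))))
Mul(g, Pow(Function('y')(-208), -1)) = Mul(-17719, Pow(Mul(-1, -208, Add(135, -208)), -1)) = Mul(-17719, Pow(Mul(-1, -208, -73), -1)) = Mul(-17719, Pow(-15184, -1)) = Mul(-17719, Rational(-1, 15184)) = Rational(1363, 1168)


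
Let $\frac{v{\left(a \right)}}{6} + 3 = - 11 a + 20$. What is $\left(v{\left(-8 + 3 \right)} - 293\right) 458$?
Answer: $63662$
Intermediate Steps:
$v{\left(a \right)} = 102 - 66 a$ ($v{\left(a \right)} = -18 + 6 \left(- 11 a + 20\right) = -18 + 6 \left(20 - 11 a\right) = -18 - \left(-120 + 66 a\right) = 102 - 66 a$)
$\left(v{\left(-8 + 3 \right)} - 293\right) 458 = \left(\left(102 - 66 \left(-8 + 3\right)\right) - 293\right) 458 = \left(\left(102 - -330\right) - 293\right) 458 = \left(\left(102 + 330\right) - 293\right) 458 = \left(432 - 293\right) 458 = 139 \cdot 458 = 63662$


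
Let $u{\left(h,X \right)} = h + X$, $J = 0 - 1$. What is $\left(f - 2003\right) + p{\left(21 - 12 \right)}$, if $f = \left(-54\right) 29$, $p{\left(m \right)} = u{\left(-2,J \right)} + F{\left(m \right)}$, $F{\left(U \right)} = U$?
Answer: $-3563$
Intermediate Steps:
$J = -1$ ($J = 0 - 1 = -1$)
$u{\left(h,X \right)} = X + h$
$p{\left(m \right)} = -3 + m$ ($p{\left(m \right)} = \left(-1 - 2\right) + m = -3 + m$)
$f = -1566$
$\left(f - 2003\right) + p{\left(21 - 12 \right)} = \left(-1566 - 2003\right) + \left(-3 + \left(21 - 12\right)\right) = -3569 + \left(-3 + 9\right) = -3569 + 6 = -3563$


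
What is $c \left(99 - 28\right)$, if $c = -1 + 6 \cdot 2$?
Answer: $781$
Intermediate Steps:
$c = 11$ ($c = -1 + 12 = 11$)
$c \left(99 - 28\right) = 11 \left(99 - 28\right) = 11 \cdot 71 = 781$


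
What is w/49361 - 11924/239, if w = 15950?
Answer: -584768514/11797279 ≈ -49.568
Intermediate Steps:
w/49361 - 11924/239 = 15950/49361 - 11924/239 = -584768514/11797279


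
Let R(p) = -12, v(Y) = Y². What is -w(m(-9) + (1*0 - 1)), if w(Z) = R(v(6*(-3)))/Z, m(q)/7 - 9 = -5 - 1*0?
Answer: 4/9 ≈ 0.44444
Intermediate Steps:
m(q) = 28 (m(q) = 63 + 7*(-5 - 1*0) = 63 + 7*(-5 + 0) = 63 + 7*(-5) = 63 - 35 = 28)
w(Z) = -12/Z
-w(m(-9) + (1*0 - 1)) = -(-12)/(28 + (1*0 - 1)) = -(-12)/(28 + (0 - 1)) = -(-12)/(28 - 1) = -(-12)/27 = -1*(-4/9) = 4/9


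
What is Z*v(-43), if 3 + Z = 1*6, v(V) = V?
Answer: -129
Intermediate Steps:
Z = 3 (Z = -3 + 1*6 = -3 + 6 = 3)
Z*v(-43) = 3*(-43) = -129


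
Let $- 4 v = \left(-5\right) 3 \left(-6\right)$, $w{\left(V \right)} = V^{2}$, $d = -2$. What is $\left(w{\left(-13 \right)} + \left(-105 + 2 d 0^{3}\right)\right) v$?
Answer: $-1440$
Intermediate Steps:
$v = - \frac{45}{2}$ ($v = - \frac{\left(-5\right) 3 \left(-6\right)}{4} = - \frac{\left(-15\right) \left(-6\right)}{4} = \left(- \frac{1}{4}\right) 90 = - \frac{45}{2} \approx -22.5$)
$\left(w{\left(-13 \right)} + \left(-105 + 2 d 0^{3}\right)\right) v = \left(\left(-13\right)^{2} - \left(105 - 2 \left(-2\right) 0^{3}\right)\right) \left(- \frac{45}{2}\right) = \left(169 - 105\right) \left(- \frac{45}{2}\right) = 64 \left(- \frac{45}{2}\right) = -1440$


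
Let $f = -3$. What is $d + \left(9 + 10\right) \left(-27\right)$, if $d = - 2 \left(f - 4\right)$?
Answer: $-499$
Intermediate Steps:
$d = 14$ ($d = - 2 \left(-3 - 4\right) = \left(-2\right) \left(-7\right) = 14$)
$d + \left(9 + 10\right) \left(-27\right) = 14 + \left(9 + 10\right) \left(-27\right) = 14 + 19 \left(-27\right) = 14 - 513 = -499$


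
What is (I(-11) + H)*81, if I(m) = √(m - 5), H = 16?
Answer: 1296 + 324*I ≈ 1296.0 + 324.0*I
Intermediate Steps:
I(m) = √(-5 + m)
(I(-11) + H)*81 = (√(-5 - 11) + 16)*81 = (√(-16) + 16)*81 = (4*I + 16)*81 = (16 + 4*I)*81 = 1296 + 324*I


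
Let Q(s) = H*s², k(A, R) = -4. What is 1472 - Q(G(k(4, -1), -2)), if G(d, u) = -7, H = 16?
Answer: 688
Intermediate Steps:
Q(s) = 16*s²
1472 - Q(G(k(4, -1), -2)) = 1472 - 16*(-7)² = 1472 - 16*49 = 1472 - 1*784 = 1472 - 784 = 688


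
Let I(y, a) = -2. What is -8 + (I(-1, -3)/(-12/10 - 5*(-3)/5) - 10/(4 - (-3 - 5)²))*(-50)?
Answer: 353/9 ≈ 39.222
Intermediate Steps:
-8 + (I(-1, -3)/(-12/10 - 5*(-3)/5) - 10/(4 - (-3 - 5)²))*(-50) = -8 + (-2/(-12/10 - 5*(-3)/5) - 10/(4 - (-3 - 5)²))*(-50) = -8 + (-2/(-12*⅒ + 15*(⅕)) - 10/(4 - 1*(-8)²))*(-50) = -8 + (-2/(-6/5 + 3) - 10/(4 - 1*64))*(-50) = -8 + (-2/9/5 - 10/(4 - 64))*(-50) = -8 + (-2*5/9 - 10/(-60))*(-50) = -8 + (-10/9 - 10*(-1/60))*(-50) = -8 + (-10/9 + ⅙)*(-50) = -8 - 17/18*(-50) = -8 + 425/9 = 353/9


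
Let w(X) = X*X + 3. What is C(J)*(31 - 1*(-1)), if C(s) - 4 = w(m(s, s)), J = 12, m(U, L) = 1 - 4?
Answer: 512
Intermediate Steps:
m(U, L) = -3
w(X) = 3 + X² (w(X) = X² + 3 = 3 + X²)
C(s) = 16 (C(s) = 4 + (3 + (-3)²) = 4 + (3 + 9) = 4 + 12 = 16)
C(J)*(31 - 1*(-1)) = 16*(31 - 1*(-1)) = 16*(31 + 1) = 16*32 = 512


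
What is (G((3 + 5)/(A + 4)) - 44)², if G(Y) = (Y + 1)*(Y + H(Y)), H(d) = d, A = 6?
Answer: 1056784/625 ≈ 1690.9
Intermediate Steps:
G(Y) = 2*Y*(1 + Y) (G(Y) = (Y + 1)*(Y + Y) = (1 + Y)*(2*Y) = 2*Y*(1 + Y))
(G((3 + 5)/(A + 4)) - 44)² = (2*((3 + 5)/(6 + 4))*(1 + (3 + 5)/(6 + 4)) - 44)² = (2*(8/10)*(1 + 8/10) - 44)² = (2*(8*(⅒))*(1 + 8*(⅒)) - 44)² = (2*(⅘)*(1 + ⅘) - 44)² = (2*(⅘)*(9/5) - 44)² = (72/25 - 44)² = (-1028/25)² = 1056784/625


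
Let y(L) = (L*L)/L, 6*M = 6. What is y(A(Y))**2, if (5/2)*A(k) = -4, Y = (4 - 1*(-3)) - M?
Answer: 64/25 ≈ 2.5600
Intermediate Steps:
M = 1 (M = (1/6)*6 = 1)
Y = 6 (Y = (4 - 1*(-3)) - 1*1 = (4 + 3) - 1 = 7 - 1 = 6)
A(k) = -8/5 (A(k) = (2/5)*(-4) = -8/5)
y(L) = L (y(L) = L**2/L = L)
y(A(Y))**2 = (-8/5)**2 = 64/25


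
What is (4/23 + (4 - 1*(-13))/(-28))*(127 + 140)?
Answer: -74493/644 ≈ -115.67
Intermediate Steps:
(4/23 + (4 - 1*(-13))/(-28))*(127 + 140) = (4*(1/23) + (4 + 13)*(-1/28))*267 = (4/23 + 17*(-1/28))*267 = (4/23 - 17/28)*267 = -279/644*267 = -74493/644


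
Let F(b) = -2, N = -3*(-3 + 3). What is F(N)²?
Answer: 4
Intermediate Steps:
N = 0 (N = -3*0 = 0)
F(N)² = (-2)² = 4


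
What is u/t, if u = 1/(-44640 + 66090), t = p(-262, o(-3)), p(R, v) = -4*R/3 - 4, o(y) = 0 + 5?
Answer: 1/7407400 ≈ 1.3500e-7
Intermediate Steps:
o(y) = 5
p(R, v) = -4 - 4*R/3 (p(R, v) = -4*R/3 - 4 = -4 - 4*R/3)
t = 1036/3 (t = -4 - 4/3*(-262) = -4 + 1048/3 = 1036/3 ≈ 345.33)
u = 1/21450 ≈ 4.6620e-5
u/t = 1/(21450*(1036/3)) = (1/21450)*(3/1036) = 1/7407400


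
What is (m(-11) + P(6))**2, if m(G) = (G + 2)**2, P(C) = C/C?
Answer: 6724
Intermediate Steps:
P(C) = 1
m(G) = (2 + G)**2
(m(-11) + P(6))**2 = ((2 - 11)**2 + 1)**2 = ((-9)**2 + 1)**2 = (81 + 1)**2 = 82**2 = 6724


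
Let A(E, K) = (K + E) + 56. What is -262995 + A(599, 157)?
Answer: -262183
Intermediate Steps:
A(E, K) = 56 + E + K (A(E, K) = (E + K) + 56 = 56 + E + K)
-262995 + A(599, 157) = -262995 + (56 + 599 + 157) = -262995 + 812 = -262183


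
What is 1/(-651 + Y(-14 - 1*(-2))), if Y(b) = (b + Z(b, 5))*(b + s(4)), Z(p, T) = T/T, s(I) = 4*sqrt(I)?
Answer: -1/607 ≈ -0.0016474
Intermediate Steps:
Z(p, T) = 1
Y(b) = (1 + b)*(8 + b) (Y(b) = (b + 1)*(b + 4*sqrt(4)) = (1 + b)*(b + 4*2) = (1 + b)*(b + 8) = (1 + b)*(8 + b))
1/(-651 + Y(-14 - 1*(-2))) = 1/(-651 + (8 + (-14 - 1*(-2))**2 + 9*(-14 - 1*(-2)))) = 1/(-651 + (8 + (-14 + 2)**2 + 9*(-14 + 2))) = 1/(-651 + (8 + (-12)**2 + 9*(-12))) = 1/(-651 + (8 + 144 - 108)) = 1/(-651 + 44) = 1/(-607) = -1/607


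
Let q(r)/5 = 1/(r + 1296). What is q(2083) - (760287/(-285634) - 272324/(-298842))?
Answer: 8150311661441/4652089252626 ≈ 1.7520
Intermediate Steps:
q(r) = 5/(1296 + r) (q(r) = 5/(r + 1296) = 5/(1296 + r))
q(2083) - (760287/(-285634) - 272324/(-298842)) = 5/(1296 + 2083) - (760287/(-285634) - 272324/(-298842)) = 5/3379 - (760287*(-1/285634) - 272324*(-1/298842)) = 5*(1/3379) - (-760287/285634 + 136162/149421) = 5/3379 - 1*(-74710347119/42679717914) = 5/3379 + 74710347119/42679717914 = 8150311661441/4652089252626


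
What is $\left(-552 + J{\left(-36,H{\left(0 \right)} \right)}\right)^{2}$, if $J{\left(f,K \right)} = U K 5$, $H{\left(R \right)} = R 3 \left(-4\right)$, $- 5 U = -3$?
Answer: $304704$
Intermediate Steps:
$U = \frac{3}{5}$ ($U = \left(- \frac{1}{5}\right) \left(-3\right) = \frac{3}{5} \approx 0.6$)
$H{\left(R \right)} = - 12 R$ ($H{\left(R \right)} = 3 R \left(-4\right) = - 12 R$)
$J{\left(f,K \right)} = 3 K$ ($J{\left(f,K \right)} = \frac{3 K}{5} \cdot 5 = 3 K$)
$\left(-552 + J{\left(-36,H{\left(0 \right)} \right)}\right)^{2} = \left(-552 + 3 \left(\left(-12\right) 0\right)\right)^{2} = \left(-552 + 3 \cdot 0\right)^{2} = \left(-552 + 0\right)^{2} = \left(-552\right)^{2} = 304704$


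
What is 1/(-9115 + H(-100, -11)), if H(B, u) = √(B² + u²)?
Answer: -9115/83073104 - √10121/83073104 ≈ -0.00011093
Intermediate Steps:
1/(-9115 + H(-100, -11)) = 1/(-9115 + √((-100)² + (-11)²)) = 1/(-9115 + √(10000 + 121)) = 1/(-9115 + √10121)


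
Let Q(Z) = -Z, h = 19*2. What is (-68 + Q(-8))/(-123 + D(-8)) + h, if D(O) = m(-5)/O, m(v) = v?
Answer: 37682/979 ≈ 38.490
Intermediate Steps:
h = 38
D(O) = -5/O
(-68 + Q(-8))/(-123 + D(-8)) + h = (-68 - 1*(-8))/(-123 - 5/(-8)) + 38 = (-68 + 8)/(-123 - 5*(-1/8)) + 38 = -60/(-123 + 5/8) + 38 = -60/(-979/8) + 38 = -60*(-8/979) + 38 = 480/979 + 38 = 37682/979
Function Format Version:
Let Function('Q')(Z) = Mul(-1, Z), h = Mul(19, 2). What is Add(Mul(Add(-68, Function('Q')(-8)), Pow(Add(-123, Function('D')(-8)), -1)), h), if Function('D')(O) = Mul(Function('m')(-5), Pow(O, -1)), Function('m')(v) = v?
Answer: Rational(37682, 979) ≈ 38.490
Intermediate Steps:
h = 38
Function('D')(O) = Mul(-5, Pow(O, -1))
Add(Mul(Add(-68, Function('Q')(-8)), Pow(Add(-123, Function('D')(-8)), -1)), h) = Add(Mul(Add(-68, Mul(-1, -8)), Pow(Add(-123, Mul(-5, Pow(-8, -1))), -1)), 38) = Add(Mul(Add(-68, 8), Pow(Add(-123, Mul(-5, Rational(-1, 8))), -1)), 38) = Add(Mul(-60, Pow(Add(-123, Rational(5, 8)), -1)), 38) = Add(Mul(-60, Pow(Rational(-979, 8), -1)), 38) = Add(Mul(-60, Rational(-8, 979)), 38) = Add(Rational(480, 979), 38) = Rational(37682, 979)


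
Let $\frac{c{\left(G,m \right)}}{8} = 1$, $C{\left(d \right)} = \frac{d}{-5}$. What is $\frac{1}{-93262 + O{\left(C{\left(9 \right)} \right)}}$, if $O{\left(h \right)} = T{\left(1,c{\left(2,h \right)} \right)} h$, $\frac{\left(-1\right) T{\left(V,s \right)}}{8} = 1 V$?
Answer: $- \frac{5}{466238} \approx -1.0724 \cdot 10^{-5}$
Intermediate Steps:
$C{\left(d \right)} = - \frac{d}{5}$ ($C{\left(d \right)} = d \left(- \frac{1}{5}\right) = - \frac{d}{5}$)
$c{\left(G,m \right)} = 8$ ($c{\left(G,m \right)} = 8 \cdot 1 = 8$)
$T{\left(V,s \right)} = - 8 V$ ($T{\left(V,s \right)} = - 8 \cdot 1 V = - 8 V$)
$O{\left(h \right)} = - 8 h$ ($O{\left(h \right)} = \left(-8\right) 1 h = - 8 h$)
$\frac{1}{-93262 + O{\left(C{\left(9 \right)} \right)}} = \frac{1}{-93262 - 8 \left(\left(- \frac{1}{5}\right) 9\right)} = \frac{1}{-93262 - - \frac{72}{5}} = \frac{1}{-93262 + \frac{72}{5}} = \frac{1}{- \frac{466238}{5}} = - \frac{5}{466238}$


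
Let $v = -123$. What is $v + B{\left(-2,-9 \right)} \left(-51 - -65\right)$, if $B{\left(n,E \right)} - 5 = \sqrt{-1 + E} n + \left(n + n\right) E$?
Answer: $451 - 28 i \sqrt{10} \approx 451.0 - 88.544 i$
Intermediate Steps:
$B{\left(n,E \right)} = 5 + n \sqrt{-1 + E} + 2 E n$ ($B{\left(n,E \right)} = 5 + \left(\sqrt{-1 + E} n + \left(n + n\right) E\right) = 5 + \left(n \sqrt{-1 + E} + 2 n E\right) = 5 + \left(n \sqrt{-1 + E} + 2 E n\right) = 5 + n \sqrt{-1 + E} + 2 E n$)
$v + B{\left(-2,-9 \right)} \left(-51 - -65\right) = -123 + \left(5 - 2 \sqrt{-1 - 9} + 2 \left(-9\right) \left(-2\right)\right) \left(-51 - -65\right) = -123 + \left(5 - 2 \sqrt{-10} + 36\right) \left(-51 + 65\right) = -123 + \left(5 - 2 i \sqrt{10} + 36\right) 14 = -123 + \left(41 - 2 i \sqrt{10}\right) 14 = -123 + \left(574 - 28 i \sqrt{10}\right) = 451 - 28 i \sqrt{10}$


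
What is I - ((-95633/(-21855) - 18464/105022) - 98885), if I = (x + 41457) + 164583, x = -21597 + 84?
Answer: 325246699792757/1147627905 ≈ 2.8341e+5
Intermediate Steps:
x = -21513
I = 184527 (I = (-21513 + 41457) + 164583 = 19944 + 164583 = 184527)
I - ((-95633/(-21855) - 18464/105022) - 98885) = 184527 - ((-95633/(-21855) - 18464/105022) - 98885) = 184527 - ((-95633*(-1/21855) - 18464*1/105022) - 98885) = 184527 - ((95633/21855 - 9232/52511) - 98885) = 184527 - (4820019103/1147627905 - 98885) = 184527 - 1*(-113478365366822/1147627905) = 184527 + 113478365366822/1147627905 = 325246699792757/1147627905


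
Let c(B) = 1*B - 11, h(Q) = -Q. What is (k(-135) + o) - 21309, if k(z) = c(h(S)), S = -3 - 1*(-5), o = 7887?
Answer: -13435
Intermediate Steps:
S = 2 (S = -3 + 5 = 2)
c(B) = -11 + B (c(B) = B - 11 = -11 + B)
k(z) = -13 (k(z) = -11 - 1*2 = -11 - 2 = -13)
(k(-135) + o) - 21309 = (-13 + 7887) - 21309 = 7874 - 21309 = -13435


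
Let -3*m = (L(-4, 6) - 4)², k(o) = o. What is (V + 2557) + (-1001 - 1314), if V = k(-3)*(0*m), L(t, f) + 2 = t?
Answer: 242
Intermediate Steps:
L(t, f) = -2 + t
m = -100/3 (m = -((-2 - 4) - 4)²/3 = -(-6 - 4)²/3 = -⅓*(-10)² = -⅓*100 = -100/3 ≈ -33.333)
V = 0 (V = -0*(-100)/3 = -3*0 = 0)
(V + 2557) + (-1001 - 1314) = (0 + 2557) + (-1001 - 1314) = 2557 - 2315 = 242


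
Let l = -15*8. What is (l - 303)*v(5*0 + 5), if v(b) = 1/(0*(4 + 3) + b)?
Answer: -423/5 ≈ -84.600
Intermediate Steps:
l = -120
v(b) = 1/b (v(b) = 1/(0*7 + b) = 1/(0 + b) = 1/b)
(l - 303)*v(5*0 + 5) = (-120 - 303)/(5*0 + 5) = -423/(0 + 5) = -423/5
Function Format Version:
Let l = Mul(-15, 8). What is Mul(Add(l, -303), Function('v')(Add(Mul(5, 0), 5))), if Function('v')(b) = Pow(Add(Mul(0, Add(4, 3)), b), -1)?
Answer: Rational(-423, 5) ≈ -84.600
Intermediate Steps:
l = -120
Function('v')(b) = Pow(b, -1) (Function('v')(b) = Pow(Add(Mul(0, 7), b), -1) = Pow(Add(0, b), -1) = Pow(b, -1))
Mul(Add(l, -303), Function('v')(Add(Mul(5, 0), 5))) = Mul(Add(-120, -303), Pow(Add(Mul(5, 0), 5), -1)) = Mul(-423, Pow(Add(0, 5), -1)) = Mul(-423, Pow(5, -1)) = Mul(-423, Rational(1, 5)) = Rational(-423, 5)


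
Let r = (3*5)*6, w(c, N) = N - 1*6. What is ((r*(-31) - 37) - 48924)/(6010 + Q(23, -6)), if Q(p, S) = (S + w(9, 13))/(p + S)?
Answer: -879767/102171 ≈ -8.6107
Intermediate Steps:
w(c, N) = -6 + N (w(c, N) = N - 6 = -6 + N)
r = 90 (r = 15*6 = 90)
Q(p, S) = (7 + S)/(S + p) (Q(p, S) = (S + (-6 + 13))/(p + S) = (S + 7)/(S + p) = (7 + S)/(S + p))
((r*(-31) - 37) - 48924)/(6010 + Q(23, -6)) = ((90*(-31) - 37) - 48924)/(6010 + (7 - 6)/(-6 + 23)) = ((-2790 - 37) - 48924)/(6010 + 1/17) = (-2827 - 48924)/(6010 + (1/17)*1) = -51751/(6010 + 1/17) = -51751/102171/17 = -51751*17/102171 = -879767/102171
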